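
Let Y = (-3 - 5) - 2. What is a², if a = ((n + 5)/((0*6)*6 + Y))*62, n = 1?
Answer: 34596/25 ≈ 1383.8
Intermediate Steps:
Y = -10 (Y = -8 - 2 = -10)
a = -186/5 (a = ((1 + 5)/((0*6)*6 - 10))*62 = (6/(0*6 - 10))*62 = (6/(0 - 10))*62 = (6/(-10))*62 = (6*(-⅒))*62 = -⅗*62 = -186/5 ≈ -37.200)
a² = (-186/5)² = 34596/25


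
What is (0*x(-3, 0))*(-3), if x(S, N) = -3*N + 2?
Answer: 0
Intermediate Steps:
x(S, N) = 2 - 3*N
(0*x(-3, 0))*(-3) = (0*(2 - 3*0))*(-3) = (0*(2 + 0))*(-3) = (0*2)*(-3) = 0*(-3) = 0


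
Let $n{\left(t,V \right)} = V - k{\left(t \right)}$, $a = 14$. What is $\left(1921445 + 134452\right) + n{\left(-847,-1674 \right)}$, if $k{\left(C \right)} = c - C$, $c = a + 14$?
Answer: $2053348$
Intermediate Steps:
$c = 28$ ($c = 14 + 14 = 28$)
$k{\left(C \right)} = 28 - C$
$n{\left(t,V \right)} = -28 + V + t$ ($n{\left(t,V \right)} = V - \left(28 - t\right) = V + \left(-28 + t\right) = -28 + V + t$)
$\left(1921445 + 134452\right) + n{\left(-847,-1674 \right)} = \left(1921445 + 134452\right) - 2549 = 2055897 - 2549 = 2053348$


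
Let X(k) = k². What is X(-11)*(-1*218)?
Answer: -26378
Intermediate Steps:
X(-11)*(-1*218) = (-11)²*(-1*218) = 121*(-218) = -26378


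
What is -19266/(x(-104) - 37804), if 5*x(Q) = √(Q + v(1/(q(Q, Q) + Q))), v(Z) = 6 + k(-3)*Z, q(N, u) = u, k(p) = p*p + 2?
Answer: 757465138560/1486308116719 + 77064*I*√265135/1486308116719 ≈ 0.50963 + 2.6698e-5*I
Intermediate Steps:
k(p) = 2 + p² (k(p) = p² + 2 = 2 + p²)
v(Z) = 6 + 11*Z (v(Z) = 6 + (2 + (-3)²)*Z = 6 + (2 + 9)*Z = 6 + 11*Z)
x(Q) = √(6 + Q + 11/(2*Q))/5 (x(Q) = √(Q + (6 + 11/(Q + Q)))/5 = √(Q + (6 + 11/((2*Q))))/5 = √(Q + (6 + 11*(1/(2*Q))))/5 = √(Q + (6 + 11/(2*Q)))/5 = √(6 + Q + 11/(2*Q))/5)
-19266/(x(-104) - 37804) = -19266/(√(24 + 4*(-104) + 22/(-104))/10 - 37804) = -19266/(√(24 - 416 + 22*(-1/104))/10 - 37804) = -19266/(√(24 - 416 - 11/52)/10 - 37804) = -19266/(√(-20395/52)/10 - 37804) = -19266/((I*√265135/26)/10 - 37804) = -19266/(I*√265135/260 - 37804) = -19266/(-37804 + I*√265135/260)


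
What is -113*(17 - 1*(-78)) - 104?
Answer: -10839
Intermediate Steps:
-113*(17 - 1*(-78)) - 104 = -113*(17 + 78) - 104 = -113*95 - 104 = -10735 - 104 = -10839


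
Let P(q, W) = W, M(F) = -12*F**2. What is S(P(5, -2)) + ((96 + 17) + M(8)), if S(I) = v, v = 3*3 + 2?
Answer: -644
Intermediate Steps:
v = 11 (v = 9 + 2 = 11)
S(I) = 11
S(P(5, -2)) + ((96 + 17) + M(8)) = 11 + ((96 + 17) - 12*8**2) = 11 + (113 - 12*64) = 11 + (113 - 768) = 11 - 655 = -644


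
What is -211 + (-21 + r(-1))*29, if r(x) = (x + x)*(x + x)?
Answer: -704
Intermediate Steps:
r(x) = 4*x**2 (r(x) = (2*x)*(2*x) = 4*x**2)
-211 + (-21 + r(-1))*29 = -211 + (-21 + 4*(-1)**2)*29 = -211 + (-21 + 4*1)*29 = -211 + (-21 + 4)*29 = -211 - 17*29 = -211 - 493 = -704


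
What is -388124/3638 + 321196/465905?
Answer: -89830200586/847481195 ≈ -106.00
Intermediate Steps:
-388124/3638 + 321196/465905 = -388124*1/3638 + 321196*(1/465905) = -194062/1819 + 321196/465905 = -89830200586/847481195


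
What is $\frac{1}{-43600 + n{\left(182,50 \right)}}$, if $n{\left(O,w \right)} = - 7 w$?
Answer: $- \frac{1}{43950} \approx -2.2753 \cdot 10^{-5}$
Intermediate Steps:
$\frac{1}{-43600 + n{\left(182,50 \right)}} = \frac{1}{-43600 - 350} = \frac{1}{-43950} = - \frac{1}{43950}$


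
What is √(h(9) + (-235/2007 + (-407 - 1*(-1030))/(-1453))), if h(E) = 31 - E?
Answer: √20271907218974/972057 ≈ 4.6319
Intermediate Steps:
√(h(9) + (-235/2007 + (-407 - 1*(-1030))/(-1453))) = √((31 - 1*9) + (-235/2007 + (-407 - 1*(-1030))/(-1453))) = √((31 - 9) + (-235*1/2007 + (-407 + 1030)*(-1/1453))) = √(22 + (-235/2007 + 623*(-1/1453))) = √(22 + (-235/2007 - 623/1453)) = √(22 - 1591816/2916171) = √(62563946/2916171) = √20271907218974/972057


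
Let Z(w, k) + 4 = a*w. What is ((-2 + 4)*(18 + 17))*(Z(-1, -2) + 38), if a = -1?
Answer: 2450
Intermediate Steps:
Z(w, k) = -4 - w
((-2 + 4)*(18 + 17))*(Z(-1, -2) + 38) = ((-2 + 4)*(18 + 17))*((-4 - 1*(-1)) + 38) = (2*35)*((-4 + 1) + 38) = 70*(-3 + 38) = 70*35 = 2450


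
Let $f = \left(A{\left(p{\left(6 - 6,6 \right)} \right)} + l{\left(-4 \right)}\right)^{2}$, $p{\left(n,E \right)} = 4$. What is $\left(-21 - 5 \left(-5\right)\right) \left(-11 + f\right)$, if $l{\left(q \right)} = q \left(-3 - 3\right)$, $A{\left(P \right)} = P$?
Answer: $3092$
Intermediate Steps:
$l{\left(q \right)} = - 6 q$ ($l{\left(q \right)} = q \left(-6\right) = - 6 q$)
$f = 784$ ($f = \left(4 - -24\right)^{2} = \left(4 + 24\right)^{2} = 28^{2} = 784$)
$\left(-21 - 5 \left(-5\right)\right) \left(-11 + f\right) = \left(-21 - 5 \left(-5\right)\right) \left(-11 + 784\right) = \left(-21 - -25\right) 773 = \left(-21 + 25\right) 773 = 4 \cdot 773 = 3092$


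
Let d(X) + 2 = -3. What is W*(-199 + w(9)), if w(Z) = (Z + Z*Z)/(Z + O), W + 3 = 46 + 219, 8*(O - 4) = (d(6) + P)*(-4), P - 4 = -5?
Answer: -202657/4 ≈ -50664.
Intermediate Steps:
P = -1 (P = 4 - 5 = -1)
d(X) = -5 (d(X) = -2 - 3 = -5)
O = 7 (O = 4 + ((-5 - 1)*(-4))/8 = 4 + (-6*(-4))/8 = 4 + (⅛)*24 = 4 + 3 = 7)
W = 262 (W = -3 + (46 + 219) = -3 + 265 = 262)
w(Z) = (Z + Z²)/(7 + Z) (w(Z) = (Z + Z*Z)/(Z + 7) = (Z + Z²)/(7 + Z))
W*(-199 + w(9)) = 262*(-199 + 9*(1 + 9)/(7 + 9)) = 262*(-199 + 9*10/16) = 262*(-199 + 9*(1/16)*10) = 262*(-199 + 45/8) = 262*(-1547/8) = -202657/4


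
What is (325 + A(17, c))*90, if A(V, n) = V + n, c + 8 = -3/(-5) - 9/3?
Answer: 29844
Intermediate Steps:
c = -52/5 (c = -8 + (-3/(-5) - 9/3) = -8 + (-3*(-1/5) - 9*1/3) = -8 + (3/5 - 3) = -8 - 12/5 = -52/5 ≈ -10.400)
(325 + A(17, c))*90 = (325 + (17 - 52/5))*90 = (325 + 33/5)*90 = (1658/5)*90 = 29844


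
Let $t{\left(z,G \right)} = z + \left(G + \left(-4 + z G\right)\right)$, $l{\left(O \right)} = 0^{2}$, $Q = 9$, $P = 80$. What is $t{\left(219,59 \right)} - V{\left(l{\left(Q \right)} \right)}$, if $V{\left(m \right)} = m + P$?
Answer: $13115$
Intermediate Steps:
$l{\left(O \right)} = 0$
$V{\left(m \right)} = 80 + m$ ($V{\left(m \right)} = m + 80 = 80 + m$)
$t{\left(z,G \right)} = -4 + G + z + G z$ ($t{\left(z,G \right)} = z + \left(G + \left(-4 + G z\right)\right) = z + \left(-4 + G + G z\right) = -4 + G + z + G z$)
$t{\left(219,59 \right)} - V{\left(l{\left(Q \right)} \right)} = \left(-4 + 59 + 219 + 59 \cdot 219\right) - \left(80 + 0\right) = \left(-4 + 59 + 219 + 12921\right) - 80 = 13195 - 80 = 13115$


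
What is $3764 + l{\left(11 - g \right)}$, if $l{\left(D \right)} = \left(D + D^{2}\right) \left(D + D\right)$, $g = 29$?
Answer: $-7252$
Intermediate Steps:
$l{\left(D \right)} = 2 D \left(D + D^{2}\right)$ ($l{\left(D \right)} = \left(D + D^{2}\right) 2 D = 2 D \left(D + D^{2}\right)$)
$3764 + l{\left(11 - g \right)} = 3764 + 2 \left(11 - 29\right)^{2} \left(1 + \left(11 - 29\right)\right) = 3764 + 2 \left(-18\right)^{2} \left(1 - 18\right) = 3764 + 2 \cdot 324 \left(-17\right) = 3764 - 11016 = -7252$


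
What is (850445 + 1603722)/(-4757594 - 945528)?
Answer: -2454167/5703122 ≈ -0.43032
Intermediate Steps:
(850445 + 1603722)/(-4757594 - 945528) = 2454167/(-5703122) = 2454167*(-1/5703122) = -2454167/5703122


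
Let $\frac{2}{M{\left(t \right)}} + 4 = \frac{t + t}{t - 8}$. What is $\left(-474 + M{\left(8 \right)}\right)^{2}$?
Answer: $224676$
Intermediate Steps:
$M{\left(t \right)} = \frac{2}{-4 + \frac{2 t}{-8 + t}}$ ($M{\left(t \right)} = \frac{2}{-4 + \frac{t + t}{t - 8}} = \frac{2}{-4 + \frac{2 t}{-8 + t}}$)
$\left(-474 + M{\left(8 \right)}\right)^{2} = \left(-474 + \frac{8 - 8}{-16 + 8}\right)^{2} = \left(-474 + \frac{8 - 8}{-8}\right)^{2} = \left(-474 - 0\right)^{2} = \left(-474 + 0\right)^{2} = \left(-474\right)^{2} = 224676$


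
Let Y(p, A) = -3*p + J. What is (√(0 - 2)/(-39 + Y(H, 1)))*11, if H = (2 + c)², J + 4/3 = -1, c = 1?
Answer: -33*I*√2/205 ≈ -0.22765*I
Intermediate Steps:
J = -7/3 (J = -4/3 - 1 = -7/3 ≈ -2.3333)
H = 9 (H = (2 + 1)² = 3² = 9)
Y(p, A) = -7/3 - 3*p (Y(p, A) = -3*p - 7/3 = -7/3 - 3*p)
(√(0 - 2)/(-39 + Y(H, 1)))*11 = (√(0 - 2)/(-39 + (-7/3 - 3*9)))*11 = (√(-2)/(-39 + (-7/3 - 27)))*11 = ((I*√2)/(-39 - 88/3))*11 = ((I*√2)/(-205/3))*11 = ((I*√2)*(-3/205))*11 = -3*I*√2/205*11 = -33*I*√2/205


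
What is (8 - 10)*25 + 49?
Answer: -1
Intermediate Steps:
(8 - 10)*25 + 49 = -2*25 + 49 = -50 + 49 = -1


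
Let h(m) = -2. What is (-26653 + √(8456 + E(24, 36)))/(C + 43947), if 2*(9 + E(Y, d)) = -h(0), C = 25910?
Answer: -26653/69857 + 16*√33/69857 ≈ -0.38022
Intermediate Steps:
E(Y, d) = -8 (E(Y, d) = -9 + (-1*(-2))/2 = -9 + (½)*2 = -9 + 1 = -8)
(-26653 + √(8456 + E(24, 36)))/(C + 43947) = (-26653 + √(8456 - 8))/(25910 + 43947) = (-26653 + √8448)/69857 = (-26653 + 16*√33)*(1/69857) = -26653/69857 + 16*√33/69857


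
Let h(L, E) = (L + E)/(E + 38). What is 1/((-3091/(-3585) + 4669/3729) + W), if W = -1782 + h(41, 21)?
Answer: -262913145/467679070268 ≈ -0.00056217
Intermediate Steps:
h(L, E) = (E + L)/(38 + E)
W = -105076/59 (W = -1782 + (21 + 41)/(38 + 21) = -1782 + 62/59 = -105076/59 ≈ -1780.9)
1/((-3091/(-3585) + 4669/3729) + W) = 1/((-3091/(-3585) + 4669/3729) - 105076/59) = 1/((-3091*(-1/3585) + 4669*(1/3729)) - 105076/59) = 1/((3091/3585 + 4669/3729) - 105076/59) = 1/(9421568/4456155 - 105076/59) = 1/(-467679070268/262913145) = -262913145/467679070268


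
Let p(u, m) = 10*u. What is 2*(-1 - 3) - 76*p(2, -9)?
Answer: -1528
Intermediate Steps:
2*(-1 - 3) - 76*p(2, -9) = 2*(-1 - 3) - 760*2 = 2*(-4) - 76*20 = -8 - 1520 = -1528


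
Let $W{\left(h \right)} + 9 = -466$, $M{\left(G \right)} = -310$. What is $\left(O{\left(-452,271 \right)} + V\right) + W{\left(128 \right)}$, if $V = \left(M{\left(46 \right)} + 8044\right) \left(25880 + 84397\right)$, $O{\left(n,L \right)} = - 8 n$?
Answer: $852885459$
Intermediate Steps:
$W{\left(h \right)} = -475$ ($W{\left(h \right)} = -9 - 466 = -475$)
$V = 852882318$ ($V = \left(-310 + 8044\right) \left(25880 + 84397\right) = 7734 \cdot 110277 = 852882318$)
$\left(O{\left(-452,271 \right)} + V\right) + W{\left(128 \right)} = \left(\left(-8\right) \left(-452\right) + 852882318\right) - 475 = \left(3616 + 852882318\right) - 475 = 852885934 - 475 = 852885459$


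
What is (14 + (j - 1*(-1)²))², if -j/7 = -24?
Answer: 32761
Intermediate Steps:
j = 168 (j = -7*(-24) = 168)
(14 + (j - 1*(-1)²))² = (14 + (168 - 1*(-1)²))² = (14 + (168 - 1*1))² = (14 + (168 - 1))² = (14 + 167)² = 181² = 32761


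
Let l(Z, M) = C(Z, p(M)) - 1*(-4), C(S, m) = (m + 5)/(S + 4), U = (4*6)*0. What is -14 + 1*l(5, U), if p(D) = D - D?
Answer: -85/9 ≈ -9.4444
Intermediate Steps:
p(D) = 0
U = 0 (U = 24*0 = 0)
C(S, m) = (5 + m)/(4 + S)
l(Z, M) = 4 + 5/(4 + Z) (l(Z, M) = (5 + 0)/(4 + Z) - 1*(-4) = 5/(4 + Z) + 4 = 4 + 5/(4 + Z))
-14 + 1*l(5, U) = -14 + 1*((21 + 4*5)/(4 + 5)) = -14 + 1*((21 + 20)/9) = -14 + 1*((1/9)*41) = -14 + 1*(41/9) = -14 + 41/9 = -85/9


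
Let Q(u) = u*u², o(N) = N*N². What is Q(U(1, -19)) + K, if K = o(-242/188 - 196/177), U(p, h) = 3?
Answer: 61116279063623/4605781806072 ≈ 13.269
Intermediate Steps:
o(N) = N³
Q(u) = u³
K = -63239829700321/4605781806072 (K = (-242/188 - 196/177)³ = (-242*1/188 - 196*1/177)³ = (-121/94 - 196/177)³ = (-39841/16638)³ = -63239829700321/4605781806072 ≈ -13.731)
Q(U(1, -19)) + K = 3³ - 63239829700321/4605781806072 = 27 - 63239829700321/4605781806072 = 61116279063623/4605781806072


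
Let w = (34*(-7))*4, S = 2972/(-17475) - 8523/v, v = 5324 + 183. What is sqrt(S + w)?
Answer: I*sqrt(353300598589855197)/19246965 ≈ 30.882*I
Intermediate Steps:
v = 5507
S = -165306229/96234825 (S = 2972/(-17475) - 8523/5507 = 2972*(-1/17475) - 8523*1/5507 = -2972/17475 - 8523/5507 = -165306229/96234825 ≈ -1.7177)
w = -952 (w = -238*4 = -952)
sqrt(S + w) = sqrt(-165306229/96234825 - 952) = sqrt(-91780859629/96234825) = I*sqrt(353300598589855197)/19246965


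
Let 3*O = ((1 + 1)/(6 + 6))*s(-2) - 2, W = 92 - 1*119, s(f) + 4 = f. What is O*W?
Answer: 27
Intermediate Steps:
s(f) = -4 + f
W = -27 (W = 92 - 119 = -27)
O = -1 (O = (((1 + 1)/(6 + 6))*(-4 - 2) - 2)/3 = ((2/12)*(-6) - 2)/3 = ((2*(1/12))*(-6) - 2)/3 = ((1/6)*(-6) - 2)/3 = (-1 - 2)/3 = (1/3)*(-3) = -1)
O*W = -1*(-27) = 27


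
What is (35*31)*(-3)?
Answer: -3255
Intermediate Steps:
(35*31)*(-3) = 1085*(-3) = -3255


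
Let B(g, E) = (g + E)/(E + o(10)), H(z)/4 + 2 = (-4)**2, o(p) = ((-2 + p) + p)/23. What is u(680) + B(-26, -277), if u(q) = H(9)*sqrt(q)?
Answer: 6969/6353 + 112*sqrt(170) ≈ 1461.4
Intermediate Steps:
o(p) = -2/23 + 2*p/23 (o(p) = (-2 + 2*p)*(1/23) = -2/23 + 2*p/23)
H(z) = 56 (H(z) = -8 + 4*(-4)**2 = -8 + 4*16 = -8 + 64 = 56)
u(q) = 56*sqrt(q)
B(g, E) = (E + g)/(18/23 + E) (B(g, E) = (g + E)/(E + (-2/23 + (2/23)*10)) = (E + g)/(E + (-2/23 + 20/23)) = (E + g)/(E + 18/23) = (E + g)/(18/23 + E))
u(680) + B(-26, -277) = 56*sqrt(680) + 23*(-277 - 26)/(18 + 23*(-277)) = 56*(2*sqrt(170)) + 23*(-303)/(18 - 6371) = 112*sqrt(170) + 23*(-303)/(-6353) = 112*sqrt(170) + 23*(-1/6353)*(-303) = 112*sqrt(170) + 6969/6353 = 6969/6353 + 112*sqrt(170)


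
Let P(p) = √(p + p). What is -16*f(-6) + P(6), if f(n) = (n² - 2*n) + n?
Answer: -672 + 2*√3 ≈ -668.54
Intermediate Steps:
f(n) = n² - n
P(p) = √2*√p (P(p) = √(2*p) = √2*√p)
-16*f(-6) + P(6) = -(-96)*(-1 - 6) + √2*√6 = -(-96)*(-7) + 2*√3 = -16*42 + 2*√3 = -672 + 2*√3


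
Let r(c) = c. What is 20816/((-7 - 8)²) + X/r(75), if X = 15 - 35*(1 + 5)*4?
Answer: 18341/225 ≈ 81.516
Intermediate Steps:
X = -825 (X = 15 - 210*4 = 15 - 35*24 = 15 - 840 = -825)
20816/((-7 - 8)²) + X/r(75) = 20816/((-7 - 8)²) - 825/75 = 20816/((-15)²) - 825*1/75 = 20816/225 - 11 = 18341/225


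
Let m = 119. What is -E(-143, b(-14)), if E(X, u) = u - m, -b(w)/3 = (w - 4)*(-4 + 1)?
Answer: 281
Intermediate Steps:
b(w) = -36 + 9*w (b(w) = -3*(w - 4)*(-4 + 1) = -3*(-4 + w)*(-3) = -3*(12 - 3*w) = -36 + 9*w)
E(X, u) = -119 + u (E(X, u) = u - 1*119 = u - 119 = -119 + u)
-E(-143, b(-14)) = -(-119 + (-36 + 9*(-14))) = -(-119 + (-36 - 126)) = -(-119 - 162) = -1*(-281) = 281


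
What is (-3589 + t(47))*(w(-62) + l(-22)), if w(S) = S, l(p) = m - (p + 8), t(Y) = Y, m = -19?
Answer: 237314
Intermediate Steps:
l(p) = -27 - p (l(p) = -19 - (p + 8) = -19 - (8 + p) = -19 + (-8 - p) = -27 - p)
(-3589 + t(47))*(w(-62) + l(-22)) = (-3589 + 47)*(-62 + (-27 - 1*(-22))) = -3542*(-62 + (-27 + 22)) = -3542*(-62 - 5) = -3542*(-67) = 237314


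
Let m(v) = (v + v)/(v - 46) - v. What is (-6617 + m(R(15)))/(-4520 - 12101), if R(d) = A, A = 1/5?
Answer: 7576704/19031045 ≈ 0.39812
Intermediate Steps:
A = ⅕ ≈ 0.20000
R(d) = ⅕
m(v) = -v + 2*v/(-46 + v) (m(v) = (2*v)/(-46 + v) - v = 2*v/(-46 + v) - v = -v + 2*v/(-46 + v))
(-6617 + m(R(15)))/(-4520 - 12101) = (-6617 + (48 - 1*⅕)/(5*(-46 + ⅕)))/(-4520 - 12101) = (-6617 + (48 - ⅕)/(5*(-229/5)))/(-16621) = (-6617 + (⅕)*(-5/229)*(239/5))*(-1/16621) = (-6617 - 239/1145)*(-1/16621) = -7576704/1145*(-1/16621) = 7576704/19031045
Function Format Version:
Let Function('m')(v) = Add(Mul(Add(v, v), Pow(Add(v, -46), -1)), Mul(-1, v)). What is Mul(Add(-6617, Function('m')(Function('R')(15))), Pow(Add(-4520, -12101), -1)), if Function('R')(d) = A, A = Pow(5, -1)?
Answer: Rational(7576704, 19031045) ≈ 0.39812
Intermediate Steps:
A = Rational(1, 5) ≈ 0.20000
Function('R')(d) = Rational(1, 5)
Function('m')(v) = Add(Mul(-1, v), Mul(2, v, Pow(Add(-46, v), -1))) (Function('m')(v) = Add(Mul(Mul(2, v), Pow(Add(-46, v), -1)), Mul(-1, v)) = Add(Mul(2, v, Pow(Add(-46, v), -1)), Mul(-1, v)) = Add(Mul(-1, v), Mul(2, v, Pow(Add(-46, v), -1))))
Mul(Add(-6617, Function('m')(Function('R')(15))), Pow(Add(-4520, -12101), -1)) = Mul(Add(-6617, Mul(Rational(1, 5), Pow(Add(-46, Rational(1, 5)), -1), Add(48, Mul(-1, Rational(1, 5))))), Pow(Add(-4520, -12101), -1)) = Mul(Add(-6617, Mul(Rational(1, 5), Pow(Rational(-229, 5), -1), Add(48, Rational(-1, 5)))), Pow(-16621, -1)) = Mul(Add(-6617, Mul(Rational(1, 5), Rational(-5, 229), Rational(239, 5))), Rational(-1, 16621)) = Mul(Add(-6617, Rational(-239, 1145)), Rational(-1, 16621)) = Mul(Rational(-7576704, 1145), Rational(-1, 16621)) = Rational(7576704, 19031045)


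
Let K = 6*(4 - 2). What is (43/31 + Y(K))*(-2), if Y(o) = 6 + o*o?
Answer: -9386/31 ≈ -302.77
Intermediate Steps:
K = 12 (K = 6*2 = 12)
Y(o) = 6 + o²
(43/31 + Y(K))*(-2) = (43/31 + (6 + 12²))*(-2) = (43*(1/31) + (6 + 144))*(-2) = (43/31 + 150)*(-2) = (4693/31)*(-2) = -9386/31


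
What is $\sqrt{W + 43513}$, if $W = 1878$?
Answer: $\sqrt{45391} \approx 213.05$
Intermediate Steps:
$\sqrt{W + 43513} = \sqrt{1878 + 43513} = \sqrt{45391}$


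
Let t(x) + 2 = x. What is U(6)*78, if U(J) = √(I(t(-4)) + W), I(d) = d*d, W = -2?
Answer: 78*√34 ≈ 454.81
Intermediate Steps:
t(x) = -2 + x
I(d) = d²
U(J) = √34 (U(J) = √((-2 - 4)² - 2) = √((-6)² - 2) = √(36 - 2) = √34)
U(6)*78 = √34*78 = 78*√34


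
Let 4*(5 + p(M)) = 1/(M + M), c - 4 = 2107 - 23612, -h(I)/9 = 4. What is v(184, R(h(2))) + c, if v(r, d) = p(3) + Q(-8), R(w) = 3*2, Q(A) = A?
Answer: -516335/24 ≈ -21514.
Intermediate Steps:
h(I) = -36 (h(I) = -9*4 = -36)
R(w) = 6
c = -21501 (c = 4 + (2107 - 23612) = 4 - 21505 = -21501)
p(M) = -5 + 1/(8*M) (p(M) = -5 + 1/(4*(M + M)) = -5 + 1/(4*((2*M))) = -5 + (1/(2*M))/4 = -5 + 1/(8*M))
v(r, d) = -311/24 (v(r, d) = (-5 + (⅛)/3) - 8 = (-5 + (⅛)*(⅓)) - 8 = (-5 + 1/24) - 8 = -119/24 - 8 = -311/24)
v(184, R(h(2))) + c = -311/24 - 21501 = -516335/24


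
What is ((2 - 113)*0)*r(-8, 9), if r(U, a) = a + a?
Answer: 0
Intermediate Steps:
r(U, a) = 2*a
((2 - 113)*0)*r(-8, 9) = ((2 - 113)*0)*(2*9) = -111*0*18 = 0*18 = 0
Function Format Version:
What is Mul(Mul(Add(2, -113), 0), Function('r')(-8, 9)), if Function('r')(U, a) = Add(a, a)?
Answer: 0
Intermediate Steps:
Function('r')(U, a) = Mul(2, a)
Mul(Mul(Add(2, -113), 0), Function('r')(-8, 9)) = Mul(Mul(Add(2, -113), 0), Mul(2, 9)) = Mul(Mul(-111, 0), 18) = Mul(0, 18) = 0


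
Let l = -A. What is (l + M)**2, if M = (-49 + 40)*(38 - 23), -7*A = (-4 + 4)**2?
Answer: 18225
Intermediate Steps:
A = 0 (A = -(-4 + 4)**2/7 = -1/7*0**2 = -1/7*0 = 0)
M = -135 (M = -9*15 = -135)
l = 0 (l = -1*0 = 0)
(l + M)**2 = (0 - 135)**2 = (-135)**2 = 18225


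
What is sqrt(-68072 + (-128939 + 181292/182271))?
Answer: I*sqrt(6545207741494719)/182271 ≈ 443.86*I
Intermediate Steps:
sqrt(-68072 + (-128939 + 181292/182271)) = sqrt(-68072 - 23501659177/182271) = sqrt(-35909210689/182271) = I*sqrt(6545207741494719)/182271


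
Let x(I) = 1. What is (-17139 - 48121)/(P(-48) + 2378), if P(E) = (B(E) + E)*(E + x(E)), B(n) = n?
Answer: -502/53 ≈ -9.4717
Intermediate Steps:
P(E) = 2*E*(1 + E) (P(E) = (E + E)*(E + 1) = (2*E)*(1 + E) = 2*E*(1 + E))
(-17139 - 48121)/(P(-48) + 2378) = (-17139 - 48121)/(2*(-48)*(1 - 48) + 2378) = -65260/(2*(-48)*(-47) + 2378) = -65260/(4512 + 2378) = -65260/6890 = -65260*1/6890 = -502/53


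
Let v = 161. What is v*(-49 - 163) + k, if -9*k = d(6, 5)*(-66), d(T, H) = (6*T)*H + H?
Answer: -98326/3 ≈ -32775.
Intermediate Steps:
d(T, H) = H + 6*H*T (d(T, H) = 6*H*T + H = H + 6*H*T)
k = 4070/3 (k = -5*(1 + 6*6)*(-66)/9 = -5*(1 + 36)*(-66)/9 = -5*37*(-66)/9 = -185*(-66)/9 = -1/9*(-12210) = 4070/3 ≈ 1356.7)
v*(-49 - 163) + k = 161*(-49 - 163) + 4070/3 = 161*(-212) + 4070/3 = -34132 + 4070/3 = -98326/3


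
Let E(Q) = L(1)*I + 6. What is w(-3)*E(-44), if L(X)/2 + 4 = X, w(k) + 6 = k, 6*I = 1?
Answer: -45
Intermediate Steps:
I = ⅙ (I = (⅙)*1 = ⅙ ≈ 0.16667)
w(k) = -6 + k
L(X) = -8 + 2*X
E(Q) = 5 (E(Q) = (-8 + 2*1)*(⅙) + 6 = (-8 + 2)*(⅙) + 6 = -6*⅙ + 6 = -1 + 6 = 5)
w(-3)*E(-44) = (-6 - 3)*5 = -9*5 = -45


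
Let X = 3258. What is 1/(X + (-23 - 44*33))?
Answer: 1/1783 ≈ 0.00056085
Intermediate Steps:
1/(X + (-23 - 44*33)) = 1/(3258 + (-23 - 44*33)) = 1/(3258 + (-23 - 1452)) = 1/(3258 - 1475) = 1/1783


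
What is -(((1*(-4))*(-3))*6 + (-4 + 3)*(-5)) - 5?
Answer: -82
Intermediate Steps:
-(((1*(-4))*(-3))*6 + (-4 + 3)*(-5)) - 5 = -(-4*(-3)*6 - 1*(-5)) - 5 = -(12*6 + 5) - 5 = -(72 + 5) - 5 = -1*77 - 5 = -77 - 5 = -82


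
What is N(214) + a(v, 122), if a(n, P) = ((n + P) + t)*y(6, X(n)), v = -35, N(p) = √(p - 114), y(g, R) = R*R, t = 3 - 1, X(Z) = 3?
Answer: 811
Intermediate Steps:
t = 2
y(g, R) = R²
N(p) = √(-114 + p)
a(n, P) = 18 + 9*P + 9*n (a(n, P) = ((n + P) + 2)*3² = ((P + n) + 2)*9 = (2 + P + n)*9 = 18 + 9*P + 9*n)
N(214) + a(v, 122) = √(-114 + 214) + (18 + 9*122 + 9*(-35)) = √100 + (18 + 1098 - 315) = 10 + 801 = 811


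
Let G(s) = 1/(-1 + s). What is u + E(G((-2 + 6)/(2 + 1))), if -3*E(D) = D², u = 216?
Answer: 213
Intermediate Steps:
E(D) = -D²/3
u + E(G((-2 + 6)/(2 + 1))) = 216 - 1/(3*(-1 + (-2 + 6)/(2 + 1))²) = 216 - 1/(3*(-1 + 4/3)²) = 216 - (1/(⅓))²/3 = 216 - ⅓*3² = 216 - ⅓*9 = 216 - 3 = 213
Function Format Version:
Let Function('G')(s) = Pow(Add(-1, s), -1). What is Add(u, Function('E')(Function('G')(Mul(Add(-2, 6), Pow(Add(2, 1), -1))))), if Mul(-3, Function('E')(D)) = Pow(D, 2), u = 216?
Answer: 213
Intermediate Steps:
Function('E')(D) = Mul(Rational(-1, 3), Pow(D, 2))
Add(u, Function('E')(Function('G')(Mul(Add(-2, 6), Pow(Add(2, 1), -1))))) = Add(216, Mul(Rational(-1, 3), Pow(Pow(Add(-1, Mul(Add(-2, 6), Pow(Add(2, 1), -1))), -1), 2))) = Add(216, Mul(Rational(-1, 3), Pow(Pow(Add(-1, Mul(4, Pow(3, -1))), -1), 2))) = Add(216, Mul(Rational(-1, 3), Pow(Pow(Add(-1, Mul(4, Rational(1, 3))), -1), 2))) = Add(216, Mul(Rational(-1, 3), Pow(Pow(Add(-1, Rational(4, 3)), -1), 2))) = Add(216, Mul(Rational(-1, 3), Pow(Pow(Rational(1, 3), -1), 2))) = Add(216, Mul(Rational(-1, 3), Pow(3, 2))) = Add(216, Mul(Rational(-1, 3), 9)) = Add(216, -3) = 213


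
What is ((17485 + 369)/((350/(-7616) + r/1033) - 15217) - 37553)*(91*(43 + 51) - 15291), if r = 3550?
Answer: 2162998600069382145/8549318209 ≈ 2.5300e+8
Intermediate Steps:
((17485 + 369)/((350/(-7616) + r/1033) - 15217) - 37553)*(91*(43 + 51) - 15291) = ((17485 + 369)/((350/(-7616) + 3550/1033) - 15217) - 37553)*(91*(43 + 51) - 15291) = (17854/((350*(-1/7616) + 3550*(1/1033)) - 15217) - 37553)*(91*94 - 15291) = (17854/((-25/544 + 3550/1033) - 15217) - 37553)*(8554 - 15291) = (17854/(1905375/561952 - 15217) - 37553)*(-6737) = (17854/(-8549318209/561952) - 37553)*(-6737) = (17854*(-561952/8549318209) - 37553)*(-6737) = (-10033091008/8549318209 - 37553)*(-6737) = -321062579793585/8549318209*(-6737) = 2162998600069382145/8549318209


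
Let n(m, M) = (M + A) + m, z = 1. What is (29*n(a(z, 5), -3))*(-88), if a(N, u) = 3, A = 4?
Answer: -10208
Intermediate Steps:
n(m, M) = 4 + M + m (n(m, M) = (M + 4) + m = (4 + M) + m = 4 + M + m)
(29*n(a(z, 5), -3))*(-88) = (29*(4 - 3 + 3))*(-88) = (29*4)*(-88) = 116*(-88) = -10208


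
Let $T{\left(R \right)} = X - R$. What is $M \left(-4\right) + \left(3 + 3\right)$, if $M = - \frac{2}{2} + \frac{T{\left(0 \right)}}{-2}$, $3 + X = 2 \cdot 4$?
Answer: $20$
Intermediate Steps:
$X = 5$ ($X = -3 + 2 \cdot 4 = -3 + 8 = 5$)
$T{\left(R \right)} = 5 - R$
$M = - \frac{7}{2}$ ($M = - \frac{2}{2} + \frac{5 - 0}{-2} = \left(-2\right) \frac{1}{2} + \left(5 + 0\right) \left(- \frac{1}{2}\right) = -1 + 5 \left(- \frac{1}{2}\right) = -1 - \frac{5}{2} = - \frac{7}{2} \approx -3.5$)
$M \left(-4\right) + \left(3 + 3\right) = \left(- \frac{7}{2}\right) \left(-4\right) + \left(3 + 3\right) = 14 + 6 = 20$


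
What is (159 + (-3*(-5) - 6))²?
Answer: 28224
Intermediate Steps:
(159 + (-3*(-5) - 6))² = (159 + (15 - 6))² = (159 + 9)² = 168² = 28224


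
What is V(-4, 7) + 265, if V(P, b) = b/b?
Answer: 266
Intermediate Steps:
V(P, b) = 1
V(-4, 7) + 265 = 1 + 265 = 266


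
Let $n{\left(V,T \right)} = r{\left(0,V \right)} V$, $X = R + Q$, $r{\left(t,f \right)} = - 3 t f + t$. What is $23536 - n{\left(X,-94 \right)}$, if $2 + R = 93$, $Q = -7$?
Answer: $23536$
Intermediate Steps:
$R = 91$ ($R = -2 + 93 = 91$)
$r{\left(t,f \right)} = t - 3 f t$ ($r{\left(t,f \right)} = - 3 f t + t = t - 3 f t$)
$X = 84$ ($X = 91 - 7 = 84$)
$n{\left(V,T \right)} = 0$ ($n{\left(V,T \right)} = 0 \left(1 - 3 V\right) V = 0 V = 0$)
$23536 - n{\left(X,-94 \right)} = 23536 - 0 = 23536 + 0 = 23536$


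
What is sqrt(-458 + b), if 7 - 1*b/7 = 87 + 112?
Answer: I*sqrt(1802) ≈ 42.45*I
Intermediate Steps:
b = -1344 (b = 49 - 7*(87 + 112) = 49 - 7*199 = 49 - 1393 = -1344)
sqrt(-458 + b) = sqrt(-458 - 1344) = sqrt(-1802) = I*sqrt(1802)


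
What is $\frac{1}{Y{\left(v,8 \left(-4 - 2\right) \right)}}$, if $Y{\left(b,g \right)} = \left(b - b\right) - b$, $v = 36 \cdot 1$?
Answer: $- \frac{1}{36} \approx -0.027778$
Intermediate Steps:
$v = 36$
$Y{\left(b,g \right)} = - b$ ($Y{\left(b,g \right)} = 0 - b = - b$)
$\frac{1}{Y{\left(v,8 \left(-4 - 2\right) \right)}} = \frac{1}{\left(-1\right) 36} = \frac{1}{-36} = - \frac{1}{36}$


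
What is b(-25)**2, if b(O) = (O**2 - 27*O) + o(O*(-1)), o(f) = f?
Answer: 1755625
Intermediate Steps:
b(O) = O**2 - 28*O (b(O) = (O**2 - 27*O) + O*(-1) = (O**2 - 27*O) - O = O**2 - 28*O)
b(-25)**2 = (-25*(-28 - 25))**2 = (-25*(-53))**2 = 1325**2 = 1755625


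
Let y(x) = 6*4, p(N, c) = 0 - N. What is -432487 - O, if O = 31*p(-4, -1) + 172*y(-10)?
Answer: -436739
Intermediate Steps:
p(N, c) = -N
y(x) = 24
O = 4252 (O = 31*(-1*(-4)) + 172*24 = 31*4 + 4128 = 124 + 4128 = 4252)
-432487 - O = -432487 - 1*4252 = -432487 - 4252 = -436739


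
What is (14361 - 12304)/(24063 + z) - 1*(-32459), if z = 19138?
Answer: 1402263316/43201 ≈ 32459.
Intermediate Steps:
(14361 - 12304)/(24063 + z) - 1*(-32459) = (14361 - 12304)/(24063 + 19138) - 1*(-32459) = 2057/43201 + 32459 = 1402263316/43201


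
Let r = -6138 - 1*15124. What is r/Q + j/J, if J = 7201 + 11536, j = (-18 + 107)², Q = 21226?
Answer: -115127474/198855781 ≈ -0.57895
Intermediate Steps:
j = 7921 (j = 89² = 7921)
r = -21262 (r = -6138 - 15124 = -21262)
J = 18737
r/Q + j/J = -21262/21226 + 7921/18737 = -21262*1/21226 + 7921*(1/18737) = -10631/10613 + 7921/18737 = -115127474/198855781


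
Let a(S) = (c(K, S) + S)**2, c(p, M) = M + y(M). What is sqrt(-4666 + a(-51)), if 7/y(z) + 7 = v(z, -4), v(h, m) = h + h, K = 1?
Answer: sqrt(68328879)/109 ≈ 75.836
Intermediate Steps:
v(h, m) = 2*h
y(z) = 7/(-7 + 2*z)
c(p, M) = M + 7/(-7 + 2*M)
a(S) = (2*S + 7/(-7 + 2*S))**2 (a(S) = ((S + 7/(-7 + 2*S)) + S)**2 = (2*S + 7/(-7 + 2*S))**2)
sqrt(-4666 + a(-51)) = sqrt(-4666 + (7 + 2*(-51)*(-7 + 2*(-51)))**2/(-7 + 2*(-51))**2) = sqrt(-4666 + (7 + 2*(-51)*(-7 - 102))**2/(-7 - 102)**2) = sqrt(-4666 + (7 + 2*(-51)*(-109))**2/(-109)**2) = sqrt(-4666 + (7 + 11118)**2/11881) = sqrt(-4666 + (1/11881)*11125**2) = sqrt(-4666 + (1/11881)*123765625) = sqrt(-4666 + 123765625/11881) = sqrt(68328879/11881) = sqrt(68328879)/109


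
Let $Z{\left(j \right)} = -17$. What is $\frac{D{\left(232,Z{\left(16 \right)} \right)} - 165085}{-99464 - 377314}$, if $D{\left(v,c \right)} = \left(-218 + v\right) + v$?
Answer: $\frac{164839}{476778} \approx 0.34574$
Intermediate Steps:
$D{\left(v,c \right)} = -218 + 2 v$
$\frac{D{\left(232,Z{\left(16 \right)} \right)} - 165085}{-99464 - 377314} = \frac{\left(-218 + 2 \cdot 232\right) - 165085}{-99464 - 377314} = \frac{\left(-218 + 464\right) - 165085}{-476778} = \left(246 - 165085\right) \left(- \frac{1}{476778}\right) = \left(-164839\right) \left(- \frac{1}{476778}\right) = \frac{164839}{476778}$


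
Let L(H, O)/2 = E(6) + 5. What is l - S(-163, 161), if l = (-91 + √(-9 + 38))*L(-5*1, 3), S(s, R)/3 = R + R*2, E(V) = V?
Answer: -3451 + 22*√29 ≈ -3332.5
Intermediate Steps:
L(H, O) = 22 (L(H, O) = 2*(6 + 5) = 2*11 = 22)
S(s, R) = 9*R (S(s, R) = 3*(R + R*2) = 3*(R + 2*R) = 3*(3*R) = 9*R)
l = -2002 + 22*√29 (l = (-91 + √(-9 + 38))*22 = (-91 + √29)*22 = -2002 + 22*√29 ≈ -1883.5)
l - S(-163, 161) = (-2002 + 22*√29) - 9*161 = (-2002 + 22*√29) - 1*1449 = (-2002 + 22*√29) - 1449 = -3451 + 22*√29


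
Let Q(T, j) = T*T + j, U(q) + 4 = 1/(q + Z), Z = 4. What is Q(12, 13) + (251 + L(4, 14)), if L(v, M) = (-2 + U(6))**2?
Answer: 44281/100 ≈ 442.81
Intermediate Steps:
U(q) = -4 + 1/(4 + q) (U(q) = -4 + 1/(q + 4) = -4 + 1/(4 + q))
Q(T, j) = j + T**2 (Q(T, j) = T**2 + j = j + T**2)
L(v, M) = 3481/100 (L(v, M) = (-2 + (-15 - 4*6)/(4 + 6))**2 = (-2 + (-15 - 24)/10)**2 = (-2 + (1/10)*(-39))**2 = (-2 - 39/10)**2 = (-59/10)**2 = 3481/100)
Q(12, 13) + (251 + L(4, 14)) = (13 + 12**2) + (251 + 3481/100) = (13 + 144) + 28581/100 = 157 + 28581/100 = 44281/100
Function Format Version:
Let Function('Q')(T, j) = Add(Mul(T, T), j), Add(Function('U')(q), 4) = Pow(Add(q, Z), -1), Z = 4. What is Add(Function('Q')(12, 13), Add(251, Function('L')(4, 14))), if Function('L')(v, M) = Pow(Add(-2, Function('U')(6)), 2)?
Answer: Rational(44281, 100) ≈ 442.81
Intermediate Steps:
Function('U')(q) = Add(-4, Pow(Add(4, q), -1)) (Function('U')(q) = Add(-4, Pow(Add(q, 4), -1)) = Add(-4, Pow(Add(4, q), -1)))
Function('Q')(T, j) = Add(j, Pow(T, 2)) (Function('Q')(T, j) = Add(Pow(T, 2), j) = Add(j, Pow(T, 2)))
Function('L')(v, M) = Rational(3481, 100) (Function('L')(v, M) = Pow(Add(-2, Mul(Pow(Add(4, 6), -1), Add(-15, Mul(-4, 6)))), 2) = Pow(Add(-2, Mul(Pow(10, -1), Add(-15, -24))), 2) = Pow(Add(-2, Mul(Rational(1, 10), -39)), 2) = Pow(Add(-2, Rational(-39, 10)), 2) = Pow(Rational(-59, 10), 2) = Rational(3481, 100))
Add(Function('Q')(12, 13), Add(251, Function('L')(4, 14))) = Add(Add(13, Pow(12, 2)), Add(251, Rational(3481, 100))) = Add(Add(13, 144), Rational(28581, 100)) = Add(157, Rational(28581, 100)) = Rational(44281, 100)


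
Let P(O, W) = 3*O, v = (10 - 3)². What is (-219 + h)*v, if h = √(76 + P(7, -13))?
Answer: -10731 + 49*√97 ≈ -10248.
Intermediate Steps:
v = 49 (v = 7² = 49)
h = √97 (h = √(76 + 3*7) = √(76 + 21) = √97 ≈ 9.8489)
(-219 + h)*v = (-219 + √97)*49 = -10731 + 49*√97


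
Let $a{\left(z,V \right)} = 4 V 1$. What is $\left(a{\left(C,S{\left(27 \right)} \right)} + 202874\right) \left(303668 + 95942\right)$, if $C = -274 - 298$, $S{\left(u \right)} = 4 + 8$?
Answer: $81089660420$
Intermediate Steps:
$S{\left(u \right)} = 12$
$C = -572$
$a{\left(z,V \right)} = 4 V$
$\left(a{\left(C,S{\left(27 \right)} \right)} + 202874\right) \left(303668 + 95942\right) = \left(4 \cdot 12 + 202874\right) \left(303668 + 95942\right) = \left(48 + 202874\right) 399610 = 202922 \cdot 399610 = 81089660420$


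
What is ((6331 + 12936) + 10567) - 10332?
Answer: 19502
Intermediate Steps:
((6331 + 12936) + 10567) - 10332 = (19267 + 10567) - 10332 = 29834 - 10332 = 19502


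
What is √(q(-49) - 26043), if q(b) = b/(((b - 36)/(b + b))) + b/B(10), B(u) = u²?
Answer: 3*I*√83809949/170 ≈ 161.55*I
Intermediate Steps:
q(b) = b/100 + 2*b²/(-36 + b) (q(b) = b/(((b - 36)/(b + b))) + b/(10²) = b/(((-36 + b)/((2*b)))) + b/100 = b/(((-36 + b)*(1/(2*b)))) + b*(1/100) = b/(((-36 + b)/(2*b))) + b/100 = b*(2*b/(-36 + b)) + b/100 = 2*b²/(-36 + b) + b/100 = b/100 + 2*b²/(-36 + b))
√(q(-49) - 26043) = √((3/100)*(-49)*(-12 + 67*(-49))/(-36 - 49) - 26043) = √((3/100)*(-49)*(-12 - 3283)/(-85) - 26043) = √((3/100)*(-49)*(-1/85)*(-3295) - 26043) = √(-96873/1700 - 26043) = √(-44369973/1700) = 3*I*√83809949/170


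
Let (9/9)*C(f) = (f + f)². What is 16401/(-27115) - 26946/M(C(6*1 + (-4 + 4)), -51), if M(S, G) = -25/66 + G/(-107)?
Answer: -469072417461/1703315 ≈ -2.7539e+5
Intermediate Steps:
C(f) = 4*f² (C(f) = (f + f)² = (2*f)² = 4*f²)
M(S, G) = -25/66 - G/107 (M(S, G) = -25*1/66 + G*(-1/107) = -25/66 - G/107)
16401/(-27115) - 26946/M(C(6*1 + (-4 + 4)), -51) = 16401/(-27115) - 26946/(-25/66 - 1/107*(-51)) = 16401*(-1/27115) - 26946/(-25/66 + 51/107) = -1491/2465 - 26946/691/7062 = -1491/2465 - 26946*7062/691 = -1491/2465 - 190292652/691 = -469072417461/1703315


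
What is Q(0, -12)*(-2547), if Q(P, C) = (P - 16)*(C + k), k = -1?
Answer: -529776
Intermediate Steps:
Q(P, C) = (-1 + C)*(-16 + P) (Q(P, C) = (P - 16)*(C - 1) = (-16 + P)*(-1 + C) = (-1 + C)*(-16 + P))
Q(0, -12)*(-2547) = (16 - 1*0 - 16*(-12) - 12*0)*(-2547) = (16 + 0 + 192 + 0)*(-2547) = 208*(-2547) = -529776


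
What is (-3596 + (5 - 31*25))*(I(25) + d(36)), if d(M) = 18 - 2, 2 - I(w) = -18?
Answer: -157176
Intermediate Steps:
I(w) = 20 (I(w) = 2 - 1*(-18) = 2 + 18 = 20)
d(M) = 16
(-3596 + (5 - 31*25))*(I(25) + d(36)) = (-3596 + (5 - 31*25))*(20 + 16) = (-3596 + (5 - 775))*36 = (-3596 - 770)*36 = -4366*36 = -157176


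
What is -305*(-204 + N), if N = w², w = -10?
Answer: 31720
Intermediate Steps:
N = 100 (N = (-10)² = 100)
-305*(-204 + N) = -305*(-204 + 100) = -305*(-104) = 31720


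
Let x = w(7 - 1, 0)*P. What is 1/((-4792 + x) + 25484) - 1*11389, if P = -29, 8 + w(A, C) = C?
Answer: -238303435/20924 ≈ -11389.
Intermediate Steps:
w(A, C) = -8 + C
x = 232 (x = (-8 + 0)*(-29) = -8*(-29) = 232)
1/((-4792 + x) + 25484) - 1*11389 = 1/((-4792 + 232) + 25484) - 1*11389 = 1/(-4560 + 25484) - 11389 = 1/20924 - 11389 = -238303435/20924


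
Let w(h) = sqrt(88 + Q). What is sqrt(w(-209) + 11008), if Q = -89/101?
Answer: sqrt(112292608 + 101*sqrt(888699))/101 ≈ 104.96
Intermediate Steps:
Q = -89/101 (Q = -89*1/101 = -89/101 ≈ -0.88119)
w(h) = sqrt(888699)/101 (w(h) = sqrt(88 - 89/101) = sqrt(8799/101) = sqrt(888699)/101)
sqrt(w(-209) + 11008) = sqrt(sqrt(888699)/101 + 11008) = sqrt(11008 + sqrt(888699)/101)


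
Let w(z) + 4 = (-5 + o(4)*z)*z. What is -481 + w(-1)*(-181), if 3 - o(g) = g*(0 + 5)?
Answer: 2415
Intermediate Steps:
o(g) = 3 - 5*g (o(g) = 3 - g*(0 + 5) = 3 - g*5 = 3 - 5*g)
w(z) = -4 + z*(-5 - 17*z) (w(z) = -4 + (-5 + (3 - 5*4)*z)*z = -4 + (-5 + (3 - 20)*z)*z = -4 + (-5 - 17*z)*z = -4 + z*(-5 - 17*z))
-481 + w(-1)*(-181) = -481 + (-4 - 17*(-1)² - 5*(-1))*(-181) = -481 + (-4 - 17*1 + 5)*(-181) = -481 + (-4 - 17 + 5)*(-181) = -481 - 16*(-181) = -481 + 2896 = 2415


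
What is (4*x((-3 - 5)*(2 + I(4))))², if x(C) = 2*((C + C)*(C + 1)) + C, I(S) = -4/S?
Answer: 746496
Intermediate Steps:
x(C) = C + 4*C*(1 + C) (x(C) = 2*((2*C)*(1 + C)) + C = 2*(2*C*(1 + C)) + C = 4*C*(1 + C) + C = C + 4*C*(1 + C))
(4*x((-3 - 5)*(2 + I(4))))² = (4*(((-3 - 5)*(2 - 4/4))*(5 + 4*((-3 - 5)*(2 - 4/4)))))² = (4*((-8*(2 - 4*¼))*(5 + 4*(-8*(2 - 4*¼)))))² = (4*((-8*(2 - 1))*(5 + 4*(-8*(2 - 1)))))² = (4*((-8*1)*(5 + 4*(-8*1))))² = (4*(-8*(5 + 4*(-8))))² = (4*(-8*(5 - 32)))² = (4*(-8*(-27)))² = (4*216)² = 864² = 746496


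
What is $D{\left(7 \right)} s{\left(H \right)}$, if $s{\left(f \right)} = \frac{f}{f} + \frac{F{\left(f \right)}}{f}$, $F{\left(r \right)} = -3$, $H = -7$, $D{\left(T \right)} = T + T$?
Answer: $20$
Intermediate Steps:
$D{\left(T \right)} = 2 T$
$s{\left(f \right)} = 1 - \frac{3}{f}$ ($s{\left(f \right)} = \frac{f}{f} - \frac{3}{f} = 1 - \frac{3}{f}$)
$D{\left(7 \right)} s{\left(H \right)} = 2 \cdot 7 \frac{-3 - 7}{-7} = 14 \left(\left(- \frac{1}{7}\right) \left(-10\right)\right) = 14 \cdot \frac{10}{7} = 20$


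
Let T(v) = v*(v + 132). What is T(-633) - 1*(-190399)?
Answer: 507532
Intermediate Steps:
T(v) = v*(132 + v)
T(-633) - 1*(-190399) = -633*(132 - 633) - 1*(-190399) = -633*(-501) + 190399 = 317133 + 190399 = 507532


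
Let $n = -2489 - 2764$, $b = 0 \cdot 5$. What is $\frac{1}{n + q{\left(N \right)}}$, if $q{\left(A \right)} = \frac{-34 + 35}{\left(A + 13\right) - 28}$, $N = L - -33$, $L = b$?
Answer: $- \frac{18}{94553} \approx -0.00019037$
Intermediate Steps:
$b = 0$
$L = 0$
$n = -5253$
$N = 33$ ($N = 0 - -33 = 0 + 33 = 33$)
$q{\left(A \right)} = \frac{1}{-15 + A}$ ($q{\left(A \right)} = 1 \frac{1}{\left(13 + A\right) - 28} = 1 \frac{1}{-15 + A} = \frac{1}{-15 + A}$)
$\frac{1}{n + q{\left(N \right)}} = \frac{1}{-5253 + \frac{1}{-15 + 33}} = \frac{1}{-5253 + \frac{1}{18}} = \frac{1}{- \frac{94553}{18}} = - \frac{18}{94553}$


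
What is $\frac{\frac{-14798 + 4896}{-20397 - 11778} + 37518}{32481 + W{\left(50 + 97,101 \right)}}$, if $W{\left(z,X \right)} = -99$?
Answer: $\frac{603575776}{520945425} \approx 1.1586$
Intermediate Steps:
$\frac{\frac{-14798 + 4896}{-20397 - 11778} + 37518}{32481 + W{\left(50 + 97,101 \right)}} = \frac{\frac{-14798 + 4896}{-20397 - 11778} + 37518}{32481 - 99} = \frac{- \frac{9902}{-32175} + 37518}{32382} = \left(\left(-9902\right) \left(- \frac{1}{32175}\right) + 37518\right) \frac{1}{32382} = \left(\frac{9902}{32175} + 37518\right) \frac{1}{32382} = \frac{1207151552}{32175} \cdot \frac{1}{32382} = \frac{603575776}{520945425}$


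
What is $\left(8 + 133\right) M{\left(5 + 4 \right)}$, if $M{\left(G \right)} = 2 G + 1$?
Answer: $2679$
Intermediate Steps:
$M{\left(G \right)} = 1 + 2 G$
$\left(8 + 133\right) M{\left(5 + 4 \right)} = \left(8 + 133\right) \left(1 + 2 \left(5 + 4\right)\right) = 141 \left(1 + 2 \cdot 9\right) = 141 \left(1 + 18\right) = 141 \cdot 19 = 2679$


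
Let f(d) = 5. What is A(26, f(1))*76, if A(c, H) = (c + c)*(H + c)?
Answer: 122512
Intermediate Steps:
A(c, H) = 2*c*(H + c) (A(c, H) = (2*c)*(H + c) = 2*c*(H + c))
A(26, f(1))*76 = (2*26*(5 + 26))*76 = (2*26*31)*76 = 1612*76 = 122512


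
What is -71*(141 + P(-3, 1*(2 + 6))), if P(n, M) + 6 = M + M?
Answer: -10721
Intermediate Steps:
P(n, M) = -6 + 2*M (P(n, M) = -6 + (M + M) = -6 + 2*M)
-71*(141 + P(-3, 1*(2 + 6))) = -71*(141 + (-6 + 2*(1*(2 + 6)))) = -71*(141 + (-6 + 2*(1*8))) = -71*(141 + (-6 + 2*8)) = -71*(141 + (-6 + 16)) = -71*(141 + 10) = -71*151 = -10721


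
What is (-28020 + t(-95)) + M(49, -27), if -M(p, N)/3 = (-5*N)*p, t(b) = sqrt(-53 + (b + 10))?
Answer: -47865 + I*sqrt(138) ≈ -47865.0 + 11.747*I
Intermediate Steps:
t(b) = sqrt(-43 + b) (t(b) = sqrt(-53 + (10 + b)) = sqrt(-43 + b))
M(p, N) = 15*N*p (M(p, N) = -3*(-5*N)*p = -(-15)*N*p = 15*N*p)
(-28020 + t(-95)) + M(49, -27) = (-28020 + sqrt(-43 - 95)) + 15*(-27)*49 = (-28020 + sqrt(-138)) - 19845 = (-28020 + I*sqrt(138)) - 19845 = -47865 + I*sqrt(138)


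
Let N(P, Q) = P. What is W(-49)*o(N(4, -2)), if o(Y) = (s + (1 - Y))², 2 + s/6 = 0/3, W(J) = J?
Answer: -11025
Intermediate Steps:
s = -12 (s = -12 + 6*(0/3) = -12 + 6*(0*(⅓)) = -12 + 6*0 = -12 + 0 = -12)
o(Y) = (-11 - Y)² (o(Y) = (-12 + (1 - Y))² = (-11 - Y)²)
W(-49)*o(N(4, -2)) = -49*(11 + 4)² = -49*15² = -49*225 = -11025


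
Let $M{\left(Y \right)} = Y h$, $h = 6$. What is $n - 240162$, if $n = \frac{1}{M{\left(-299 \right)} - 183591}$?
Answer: $- \frac{44522432371}{185385} \approx -2.4016 \cdot 10^{5}$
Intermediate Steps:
$M{\left(Y \right)} = 6 Y$ ($M{\left(Y \right)} = Y 6 = 6 Y$)
$n = - \frac{1}{185385}$ ($n = \frac{1}{6 \left(-299\right) - 183591} = \frac{1}{-1794 - 183591} = \frac{1}{-185385} = - \frac{1}{185385} \approx -5.3942 \cdot 10^{-6}$)
$n - 240162 = - \frac{1}{185385} - 240162 = - \frac{44522432371}{185385}$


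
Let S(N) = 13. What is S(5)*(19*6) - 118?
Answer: 1364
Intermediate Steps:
S(5)*(19*6) - 118 = 13*(19*6) - 118 = 13*114 - 118 = 1482 - 118 = 1364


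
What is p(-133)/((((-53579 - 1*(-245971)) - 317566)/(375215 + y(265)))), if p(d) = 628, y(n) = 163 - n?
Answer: -117785482/62587 ≈ -1881.9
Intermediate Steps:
p(-133)/((((-53579 - 1*(-245971)) - 317566)/(375215 + y(265)))) = 628/((((-53579 - 1*(-245971)) - 317566)/(375215 + (163 - 1*265)))) = 628/((((-53579 + 245971) - 317566)/(375215 + (163 - 265)))) = 628/(((192392 - 317566)/(375215 - 102))) = 628/((-125174/375113)) = 628/((-125174*1/375113)) = 628/(-125174/375113) = 628*(-375113/125174) = -117785482/62587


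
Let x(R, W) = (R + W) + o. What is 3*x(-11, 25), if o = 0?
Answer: 42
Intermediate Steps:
x(R, W) = R + W (x(R, W) = (R + W) + 0 = R + W)
3*x(-11, 25) = 3*(-11 + 25) = 3*14 = 42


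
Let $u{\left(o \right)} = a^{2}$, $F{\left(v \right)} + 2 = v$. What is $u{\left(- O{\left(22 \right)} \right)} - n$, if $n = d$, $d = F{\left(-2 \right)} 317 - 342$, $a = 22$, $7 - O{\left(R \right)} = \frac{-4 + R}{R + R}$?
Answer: $2094$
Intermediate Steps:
$F{\left(v \right)} = -2 + v$
$O{\left(R \right)} = 7 - \frac{-4 + R}{2 R}$ ($O{\left(R \right)} = 7 - \frac{-4 + R}{R + R} = 7 - \frac{-4 + R}{2 R}$)
$u{\left(o \right)} = 484$ ($u{\left(o \right)} = 22^{2} = 484$)
$d = -1610$ ($d = \left(-2 - 2\right) 317 - 342 = \left(-4\right) 317 - 342 = -1268 - 342 = -1610$)
$n = -1610$
$u{\left(- O{\left(22 \right)} \right)} - n = 484 - -1610 = 484 + 1610 = 2094$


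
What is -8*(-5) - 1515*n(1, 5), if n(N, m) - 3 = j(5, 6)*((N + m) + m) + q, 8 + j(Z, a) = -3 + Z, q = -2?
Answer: 98515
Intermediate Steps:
j(Z, a) = -11 + Z (j(Z, a) = -8 + (-3 + Z) = -11 + Z)
n(N, m) = 1 - 12*m - 6*N (n(N, m) = 3 + ((-11 + 5)*((N + m) + m) - 2) = 3 + (-6*(N + 2*m) - 2) = 3 + ((-12*m - 6*N) - 2) = 3 + (-2 - 12*m - 6*N) = 1 - 12*m - 6*N)
-8*(-5) - 1515*n(1, 5) = -8*(-5) - 1515*(1 - 12*5 - 6*1) = 40 - 1515*(1 - 60 - 6) = 40 - 1515*(-65) = 40 - 101*(-975) = 40 + 98475 = 98515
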